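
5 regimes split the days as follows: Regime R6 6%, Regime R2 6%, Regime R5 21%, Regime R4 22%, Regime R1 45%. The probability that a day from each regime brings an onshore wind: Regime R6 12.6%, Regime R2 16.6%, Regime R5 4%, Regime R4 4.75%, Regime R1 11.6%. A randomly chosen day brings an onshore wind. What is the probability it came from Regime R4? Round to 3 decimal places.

0.118

Prior × likelihood for each hypothesis:
  Regime R6: 0.06 × 0.126 = 0.00756
  Regime R2: 0.06 × 0.166 = 0.00996
  Regime R5: 0.21 × 0.04 = 0.0084
  Regime R4: 0.22 × 0.0475 = 0.01045
  Regime R1: 0.45 × 0.116 = 0.0522
Normalizing constant = 0.08857.
P(Regime R4 | evidence) = 0.01045 / 0.08857 ≈ 0.118.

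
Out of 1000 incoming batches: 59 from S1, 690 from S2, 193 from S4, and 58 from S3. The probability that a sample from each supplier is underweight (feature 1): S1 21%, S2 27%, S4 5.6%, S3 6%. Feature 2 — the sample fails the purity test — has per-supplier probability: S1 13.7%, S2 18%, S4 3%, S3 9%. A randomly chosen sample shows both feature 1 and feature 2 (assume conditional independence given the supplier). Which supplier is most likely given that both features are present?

By Bayes' rule, posterior ∝ prior × likelihood:
  S1: 0.059 × 0.21 × 0.137 = 0.00169743
  S2: 0.69 × 0.27 × 0.18 = 0.033534
  S4: 0.193 × 0.056 × 0.03 = 0.00032424
  S3: 0.058 × 0.06 × 0.09 = 0.0003132
Normalizing constant = 0.03586887.
Largest term belongs to S2, so S2 is most probable.

S2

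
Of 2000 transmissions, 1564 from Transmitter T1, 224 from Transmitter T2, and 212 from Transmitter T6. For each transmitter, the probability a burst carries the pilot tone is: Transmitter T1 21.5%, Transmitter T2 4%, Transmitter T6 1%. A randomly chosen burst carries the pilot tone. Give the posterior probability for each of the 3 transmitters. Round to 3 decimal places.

Transmitter T1 0.968, Transmitter T2 0.026, Transmitter T6 0.006

By Bayes' rule, posterior ∝ prior × likelihood:
  Transmitter T1: 0.782 × 0.215 = 0.16813
  Transmitter T2: 0.112 × 0.04 = 0.00448
  Transmitter T6: 0.106 × 0.01 = 0.00106
Normalizing constant = 0.17367.
P(Transmitter T1 | pilot) = 0.16813/0.17367 ≈ 0.968
P(Transmitter T2 | pilot) = 0.00448/0.17367 ≈ 0.026
P(Transmitter T6 | pilot) = 0.00106/0.17367 ≈ 0.006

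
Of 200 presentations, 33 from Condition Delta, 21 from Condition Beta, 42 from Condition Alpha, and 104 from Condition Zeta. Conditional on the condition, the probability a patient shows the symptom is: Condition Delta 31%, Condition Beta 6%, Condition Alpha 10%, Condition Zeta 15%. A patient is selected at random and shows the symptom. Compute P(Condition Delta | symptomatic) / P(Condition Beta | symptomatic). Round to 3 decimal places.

8.119

Prior × likelihood for each hypothesis:
  Condition Delta: 0.165 × 0.31 = 0.05115
  Condition Beta: 0.105 × 0.06 = 0.0063
  Condition Alpha: 0.21 × 0.1 = 0.021
  Condition Zeta: 0.52 × 0.15 = 0.078
Normalizing constant = 0.15645.
The ratio is 0.05115 / 0.0063 (the normalizer cancels) = 8.119.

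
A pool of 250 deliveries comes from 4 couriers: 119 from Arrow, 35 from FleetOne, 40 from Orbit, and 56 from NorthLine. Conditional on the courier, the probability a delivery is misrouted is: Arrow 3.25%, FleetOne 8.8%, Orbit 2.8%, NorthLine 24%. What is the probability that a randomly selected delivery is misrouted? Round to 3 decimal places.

Compute prior × likelihood for every hypothesis:
  Arrow: 0.476 × 0.0325 = 0.01547
  FleetOne: 0.14 × 0.088 = 0.01232
  Orbit: 0.16 × 0.028 = 0.00448
  NorthLine: 0.224 × 0.24 = 0.05376
P(misrouted) = 0.01547 + 0.01232 + 0.00448 + 0.05376 = 0.08603 → 0.086.

0.086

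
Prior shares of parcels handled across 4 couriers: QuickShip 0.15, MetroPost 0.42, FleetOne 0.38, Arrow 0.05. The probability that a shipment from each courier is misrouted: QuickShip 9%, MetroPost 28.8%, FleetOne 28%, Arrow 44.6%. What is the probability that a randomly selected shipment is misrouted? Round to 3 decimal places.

Compute prior × likelihood for every hypothesis:
  QuickShip: 0.15 × 0.09 = 0.0135
  MetroPost: 0.42 × 0.288 = 0.12096
  FleetOne: 0.38 × 0.28 = 0.1064
  Arrow: 0.05 × 0.446 = 0.0223
P(misrouted) = 0.0135 + 0.12096 + 0.1064 + 0.0223 = 0.26316 → 0.263.

0.263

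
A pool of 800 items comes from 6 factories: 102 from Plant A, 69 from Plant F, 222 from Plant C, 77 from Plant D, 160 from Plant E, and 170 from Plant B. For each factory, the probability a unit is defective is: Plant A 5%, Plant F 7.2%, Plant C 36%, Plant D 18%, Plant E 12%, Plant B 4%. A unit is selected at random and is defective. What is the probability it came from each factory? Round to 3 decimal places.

Unnormalized posteriors (prior × likelihood):
  Plant A: 0.1275 × 0.05 = 0.006375
  Plant F: 0.08625 × 0.072 = 0.00621
  Plant C: 0.2775 × 0.36 = 0.0999
  Plant D: 0.09625 × 0.18 = 0.017325
  Plant E: 0.2 × 0.12 = 0.024
  Plant B: 0.2125 × 0.04 = 0.0085
Total = 0.16231.
P(Plant A | defective) = 0.006375/0.16231 ≈ 0.039
P(Plant F | defective) = 0.00621/0.16231 ≈ 0.038
P(Plant C | defective) = 0.0999/0.16231 ≈ 0.615
P(Plant D | defective) = 0.017325/0.16231 ≈ 0.107
P(Plant E | defective) = 0.024/0.16231 ≈ 0.148
P(Plant B | defective) = 0.0085/0.16231 ≈ 0.052

Plant A 0.039, Plant F 0.038, Plant C 0.615, Plant D 0.107, Plant E 0.148, Plant B 0.052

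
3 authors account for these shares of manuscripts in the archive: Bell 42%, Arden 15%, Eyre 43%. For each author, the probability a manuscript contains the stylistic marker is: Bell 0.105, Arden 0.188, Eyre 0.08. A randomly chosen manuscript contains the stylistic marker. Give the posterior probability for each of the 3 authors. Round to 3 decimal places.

Bell 0.413, Arden 0.264, Eyre 0.322

By Bayes' rule, posterior ∝ prior × likelihood:
  Bell: 0.42 × 0.105 = 0.0441
  Arden: 0.15 × 0.188 = 0.0282
  Eyre: 0.43 × 0.08 = 0.0344
Total = 0.1067.
P(Bell | marker) = 0.0441/0.1067 ≈ 0.413
P(Arden | marker) = 0.0282/0.1067 ≈ 0.264
P(Eyre | marker) = 0.0344/0.1067 ≈ 0.322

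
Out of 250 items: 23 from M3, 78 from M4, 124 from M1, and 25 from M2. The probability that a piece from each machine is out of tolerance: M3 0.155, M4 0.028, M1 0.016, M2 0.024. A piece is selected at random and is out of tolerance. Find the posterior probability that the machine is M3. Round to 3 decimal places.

0.428

Compute prior × likelihood for every hypothesis:
  M3: 0.092 × 0.155 = 0.01426
  M4: 0.312 × 0.028 = 0.008736
  M1: 0.496 × 0.016 = 0.007936
  M2: 0.1 × 0.024 = 0.0024
Sum = 0.033332.
P(M3 | evidence) = 0.01426 / 0.033332 ≈ 0.428.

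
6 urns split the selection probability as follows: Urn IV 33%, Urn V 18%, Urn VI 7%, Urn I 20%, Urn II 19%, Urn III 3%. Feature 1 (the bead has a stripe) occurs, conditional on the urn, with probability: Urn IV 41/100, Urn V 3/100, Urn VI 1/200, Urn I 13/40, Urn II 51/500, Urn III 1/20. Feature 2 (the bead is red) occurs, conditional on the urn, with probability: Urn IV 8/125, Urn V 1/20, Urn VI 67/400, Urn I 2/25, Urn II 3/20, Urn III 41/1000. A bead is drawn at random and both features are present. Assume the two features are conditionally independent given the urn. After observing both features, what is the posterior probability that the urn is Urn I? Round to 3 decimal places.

0.303

Compute prior × likelihood for every hypothesis:
  Urn IV: 0.33 × 0.41 × 0.064 = 0.0086592
  Urn V: 0.18 × 0.03 × 0.05 = 0.00027
  Urn VI: 0.07 × 0.005 × 0.1675 = 0.000058625
  Urn I: 0.2 × 0.325 × 0.08 = 0.0052
  Urn II: 0.19 × 0.102 × 0.15 = 0.002907
  Urn III: 0.03 × 0.05 × 0.041 = 0.0000615
Total = 0.017156325.
P(Urn I | evidence) = 0.0052 / 0.017156325 ≈ 0.303.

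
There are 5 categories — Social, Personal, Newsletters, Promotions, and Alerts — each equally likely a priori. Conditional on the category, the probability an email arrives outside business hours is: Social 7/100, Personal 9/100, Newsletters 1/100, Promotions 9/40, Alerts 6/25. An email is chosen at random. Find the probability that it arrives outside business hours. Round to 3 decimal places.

With a uniform prior (1/5 each), posterior ∝ likelihood:
  Social: 0.07
  Personal: 0.09
  Newsletters: 0.01
  Promotions: 0.225
  Alerts: 0.24
P(off-hours) = (1/5) × (0.07 + 0.09 + 0.01 + 0.225 + 0.24) = 0.635/5 ≈ 0.127.

0.127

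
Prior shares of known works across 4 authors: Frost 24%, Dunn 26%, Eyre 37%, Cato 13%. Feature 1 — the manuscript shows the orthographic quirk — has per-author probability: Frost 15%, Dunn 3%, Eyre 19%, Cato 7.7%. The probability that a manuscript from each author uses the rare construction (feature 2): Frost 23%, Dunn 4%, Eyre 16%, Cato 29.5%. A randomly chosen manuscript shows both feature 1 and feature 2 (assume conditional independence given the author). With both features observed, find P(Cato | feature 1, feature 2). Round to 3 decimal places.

Compute prior × likelihood for every hypothesis:
  Frost: 0.24 × 0.15 × 0.23 = 0.00828
  Dunn: 0.26 × 0.03 × 0.04 = 0.000312
  Eyre: 0.37 × 0.19 × 0.16 = 0.011248
  Cato: 0.13 × 0.077 × 0.295 = 0.00295295
Sum = 0.02279295.
P(Cato | evidence) = 0.00295295 / 0.02279295 ≈ 0.130.

0.130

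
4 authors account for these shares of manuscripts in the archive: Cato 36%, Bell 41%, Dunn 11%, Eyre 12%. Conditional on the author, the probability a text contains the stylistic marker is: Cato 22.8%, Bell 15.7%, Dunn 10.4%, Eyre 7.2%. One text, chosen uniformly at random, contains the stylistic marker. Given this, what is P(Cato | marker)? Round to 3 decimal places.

Compute prior × likelihood for every hypothesis:
  Cato: 0.36 × 0.228 = 0.08208
  Bell: 0.41 × 0.157 = 0.06437
  Dunn: 0.11 × 0.104 = 0.01144
  Eyre: 0.12 × 0.072 = 0.00864
Normalizing constant = 0.16653.
P(Cato | evidence) = 0.08208 / 0.16653 ≈ 0.493.

0.493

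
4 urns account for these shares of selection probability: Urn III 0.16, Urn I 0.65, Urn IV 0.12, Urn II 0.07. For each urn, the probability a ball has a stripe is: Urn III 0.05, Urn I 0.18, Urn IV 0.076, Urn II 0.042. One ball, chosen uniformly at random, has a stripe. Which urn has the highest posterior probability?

Prior × likelihood for each hypothesis:
  Urn III: 0.16 × 0.05 = 0.008
  Urn I: 0.65 × 0.18 = 0.117
  Urn IV: 0.12 × 0.076 = 0.00912
  Urn II: 0.07 × 0.042 = 0.00294
Sum = 0.13706.
Largest term belongs to Urn I, so Urn I is most probable.

Urn I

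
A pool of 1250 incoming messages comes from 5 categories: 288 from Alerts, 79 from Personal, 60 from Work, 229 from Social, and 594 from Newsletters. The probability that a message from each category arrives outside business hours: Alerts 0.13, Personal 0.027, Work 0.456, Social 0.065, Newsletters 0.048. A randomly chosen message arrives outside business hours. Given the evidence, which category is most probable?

By Bayes' rule, posterior ∝ prior × likelihood:
  Alerts: 0.2304 × 0.13 = 0.029952
  Personal: 0.0632 × 0.027 = 0.0017064
  Work: 0.048 × 0.456 = 0.021888
  Social: 0.1832 × 0.065 = 0.011908
  Newsletters: 0.4752 × 0.048 = 0.0228096
Normalizing constant = 0.088264.
Largest term belongs to Alerts, so Alerts is most probable.

Alerts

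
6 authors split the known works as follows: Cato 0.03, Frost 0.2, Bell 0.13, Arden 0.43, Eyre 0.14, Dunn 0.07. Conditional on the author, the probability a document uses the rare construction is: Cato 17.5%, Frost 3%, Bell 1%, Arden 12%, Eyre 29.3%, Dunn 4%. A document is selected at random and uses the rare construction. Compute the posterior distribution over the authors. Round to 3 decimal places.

Cato 0.049, Frost 0.056, Bell 0.012, Arden 0.478, Eyre 0.380, Dunn 0.026

Prior × likelihood for each hypothesis:
  Cato: 0.03 × 0.175 = 0.00525
  Frost: 0.2 × 0.03 = 0.006
  Bell: 0.13 × 0.01 = 0.0013
  Arden: 0.43 × 0.12 = 0.0516
  Eyre: 0.14 × 0.293 = 0.04102
  Dunn: 0.07 × 0.04 = 0.0028
Total = 0.10797.
P(Cato | rare-form) = 0.00525/0.10797 ≈ 0.049
P(Frost | rare-form) = 0.006/0.10797 ≈ 0.056
P(Bell | rare-form) = 0.0013/0.10797 ≈ 0.012
P(Arden | rare-form) = 0.0516/0.10797 ≈ 0.478
P(Eyre | rare-form) = 0.04102/0.10797 ≈ 0.380
P(Dunn | rare-form) = 0.0028/0.10797 ≈ 0.026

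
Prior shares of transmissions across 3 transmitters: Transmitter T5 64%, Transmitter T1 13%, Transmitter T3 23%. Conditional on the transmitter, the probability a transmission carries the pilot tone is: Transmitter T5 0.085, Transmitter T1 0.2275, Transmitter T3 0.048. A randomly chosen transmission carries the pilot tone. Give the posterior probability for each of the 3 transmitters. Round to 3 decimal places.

Transmitter T5 0.573, Transmitter T1 0.311, Transmitter T3 0.116

Prior × likelihood for each hypothesis:
  Transmitter T5: 0.64 × 0.085 = 0.0544
  Transmitter T1: 0.13 × 0.2275 = 0.029575
  Transmitter T3: 0.23 × 0.048 = 0.01104
Sum = 0.095015.
P(Transmitter T5 | pilot) = 0.0544/0.095015 ≈ 0.573
P(Transmitter T1 | pilot) = 0.029575/0.095015 ≈ 0.311
P(Transmitter T3 | pilot) = 0.01104/0.095015 ≈ 0.116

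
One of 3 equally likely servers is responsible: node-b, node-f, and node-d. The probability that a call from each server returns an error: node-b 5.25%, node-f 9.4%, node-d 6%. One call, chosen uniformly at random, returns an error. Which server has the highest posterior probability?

With a uniform prior (1/3 each), posterior ∝ likelihood:
  node-b: 0.0525
  node-f: 0.094
  node-d: 0.06
Normalizing constant = 0.2065.
Largest term belongs to node-f, so node-f is most probable.

node-f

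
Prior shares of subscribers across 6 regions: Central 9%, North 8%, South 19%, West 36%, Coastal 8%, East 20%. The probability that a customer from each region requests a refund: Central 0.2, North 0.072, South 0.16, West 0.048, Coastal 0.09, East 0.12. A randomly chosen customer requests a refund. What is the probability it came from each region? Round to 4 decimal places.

Unnormalized posteriors (prior × likelihood):
  Central: 0.09 × 0.2 = 0.018
  North: 0.08 × 0.072 = 0.00576
  South: 0.19 × 0.16 = 0.0304
  West: 0.36 × 0.048 = 0.01728
  Coastal: 0.08 × 0.09 = 0.0072
  East: 0.2 × 0.12 = 0.024
Normalizing constant = 0.10264.
P(Central | refund) = 0.018/0.10264 ≈ 0.1754
P(North | refund) = 0.00576/0.10264 ≈ 0.0561
P(South | refund) = 0.0304/0.10264 ≈ 0.2962
P(West | refund) = 0.01728/0.10264 ≈ 0.1684
P(Coastal | refund) = 0.0072/0.10264 ≈ 0.0701
P(East | refund) = 0.024/0.10264 ≈ 0.2338
(Check: 0.1754+0.0561+0.2962+0.1684+0.0701+0.2338 = 1.0000.)

Central 0.1754, North 0.0561, South 0.2962, West 0.1684, Coastal 0.0701, East 0.2338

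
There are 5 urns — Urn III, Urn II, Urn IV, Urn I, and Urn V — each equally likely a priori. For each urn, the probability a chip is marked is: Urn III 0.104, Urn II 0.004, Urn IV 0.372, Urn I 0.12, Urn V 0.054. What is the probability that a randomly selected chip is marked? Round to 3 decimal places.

With a uniform prior (1/5 each), posterior ∝ likelihood:
  Urn III: 0.104
  Urn II: 0.004
  Urn IV: 0.372
  Urn I: 0.12
  Urn V: 0.054
P(marked) = (1/5) × (0.104 + 0.004 + 0.372 + 0.12 + 0.054) = 0.654/5 ≈ 0.131.

0.131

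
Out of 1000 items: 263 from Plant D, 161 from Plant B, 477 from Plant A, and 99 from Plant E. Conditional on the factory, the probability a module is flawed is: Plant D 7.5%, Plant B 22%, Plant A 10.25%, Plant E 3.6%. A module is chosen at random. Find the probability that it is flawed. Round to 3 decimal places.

0.108

By Bayes' rule, posterior ∝ prior × likelihood:
  Plant D: 0.263 × 0.075 = 0.019725
  Plant B: 0.161 × 0.22 = 0.03542
  Plant A: 0.477 × 0.1025 = 0.0488925
  Plant E: 0.099 × 0.036 = 0.003564
P(flawed) = 0.019725 + 0.03542 + 0.0488925 + 0.003564 = 0.1076015 → 0.108.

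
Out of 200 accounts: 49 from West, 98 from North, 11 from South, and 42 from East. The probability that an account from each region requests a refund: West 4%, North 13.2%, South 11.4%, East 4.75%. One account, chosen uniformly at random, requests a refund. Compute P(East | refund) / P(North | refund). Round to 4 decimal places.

0.1542

By Bayes' rule, posterior ∝ prior × likelihood:
  West: 0.245 × 0.04 = 0.0098
  North: 0.49 × 0.132 = 0.06468
  South: 0.055 × 0.114 = 0.00627
  East: 0.21 × 0.0475 = 0.009975
Sum = 0.090725.
The ratio is 0.009975 / 0.06468 (the normalizer cancels) = 0.1542.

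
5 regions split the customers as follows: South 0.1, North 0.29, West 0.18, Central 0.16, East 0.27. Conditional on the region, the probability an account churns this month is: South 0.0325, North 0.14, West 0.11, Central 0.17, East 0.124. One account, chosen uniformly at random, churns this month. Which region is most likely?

North

Unnormalized posteriors (prior × likelihood):
  South: 0.1 × 0.0325 = 0.00325
  North: 0.29 × 0.14 = 0.0406
  West: 0.18 × 0.11 = 0.0198
  Central: 0.16 × 0.17 = 0.0272
  East: 0.27 × 0.124 = 0.03348
Normalizing constant = 0.12433.
Largest term belongs to North, so North is most probable.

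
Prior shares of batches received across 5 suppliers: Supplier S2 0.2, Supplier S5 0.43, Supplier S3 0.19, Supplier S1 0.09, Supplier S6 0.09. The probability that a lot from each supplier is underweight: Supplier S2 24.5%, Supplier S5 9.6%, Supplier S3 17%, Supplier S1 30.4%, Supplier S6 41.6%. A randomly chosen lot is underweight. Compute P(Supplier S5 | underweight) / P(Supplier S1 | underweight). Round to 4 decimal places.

1.5088

By Bayes' rule, posterior ∝ prior × likelihood:
  Supplier S2: 0.2 × 0.245 = 0.049
  Supplier S5: 0.43 × 0.096 = 0.04128
  Supplier S3: 0.19 × 0.17 = 0.0323
  Supplier S1: 0.09 × 0.304 = 0.02736
  Supplier S6: 0.09 × 0.416 = 0.03744
Normalizing constant = 0.18738.
The ratio is 0.04128 / 0.02736 (the normalizer cancels) = 1.5088.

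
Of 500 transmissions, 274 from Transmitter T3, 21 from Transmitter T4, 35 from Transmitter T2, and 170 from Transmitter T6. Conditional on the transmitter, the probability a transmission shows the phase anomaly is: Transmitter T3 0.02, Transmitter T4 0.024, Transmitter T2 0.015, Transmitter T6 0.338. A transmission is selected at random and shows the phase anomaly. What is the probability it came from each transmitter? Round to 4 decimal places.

Transmitter T3 0.0857, Transmitter T4 0.0079, Transmitter T2 0.0082, Transmitter T6 0.8982

Compute prior × likelihood for every hypothesis:
  Transmitter T3: 0.548 × 0.02 = 0.01096
  Transmitter T4: 0.042 × 0.024 = 0.001008
  Transmitter T2: 0.07 × 0.015 = 0.00105
  Transmitter T6: 0.34 × 0.338 = 0.11492
Sum = 0.127938.
P(Transmitter T3 | anomaly) = 0.01096/0.127938 ≈ 0.0857
P(Transmitter T4 | anomaly) = 0.001008/0.127938 ≈ 0.0079
P(Transmitter T2 | anomaly) = 0.00105/0.127938 ≈ 0.0082
P(Transmitter T6 | anomaly) = 0.11492/0.127938 ≈ 0.8982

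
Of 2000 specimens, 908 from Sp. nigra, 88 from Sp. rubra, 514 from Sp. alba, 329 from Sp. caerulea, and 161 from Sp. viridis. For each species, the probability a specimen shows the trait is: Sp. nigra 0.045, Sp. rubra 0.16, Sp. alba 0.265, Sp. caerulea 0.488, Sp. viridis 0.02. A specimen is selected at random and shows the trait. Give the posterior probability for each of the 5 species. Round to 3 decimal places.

Sp. nigra 0.115, Sp. rubra 0.040, Sp. alba 0.384, Sp. caerulea 0.452, Sp. viridis 0.009

Compute prior × likelihood for every hypothesis:
  Sp. nigra: 0.454 × 0.045 = 0.02043
  Sp. rubra: 0.044 × 0.16 = 0.00704
  Sp. alba: 0.257 × 0.265 = 0.068105
  Sp. caerulea: 0.1645 × 0.488 = 0.080276
  Sp. viridis: 0.0805 × 0.02 = 0.00161
Sum = 0.177461.
P(Sp. nigra | trait) = 0.02043/0.177461 ≈ 0.115
P(Sp. rubra | trait) = 0.00704/0.177461 ≈ 0.040
P(Sp. alba | trait) = 0.068105/0.177461 ≈ 0.384
P(Sp. caerulea | trait) = 0.080276/0.177461 ≈ 0.452
P(Sp. viridis | trait) = 0.00161/0.177461 ≈ 0.009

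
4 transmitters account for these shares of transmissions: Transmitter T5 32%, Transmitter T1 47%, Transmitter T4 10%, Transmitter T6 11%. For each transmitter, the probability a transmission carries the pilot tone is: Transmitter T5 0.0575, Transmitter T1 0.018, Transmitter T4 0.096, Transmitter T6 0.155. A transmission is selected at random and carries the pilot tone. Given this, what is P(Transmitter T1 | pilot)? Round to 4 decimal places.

0.1581

Prior × likelihood for each hypothesis:
  Transmitter T5: 0.32 × 0.0575 = 0.0184
  Transmitter T1: 0.47 × 0.018 = 0.00846
  Transmitter T4: 0.1 × 0.096 = 0.0096
  Transmitter T6: 0.11 × 0.155 = 0.01705
Normalizing constant = 0.05351.
P(Transmitter T1 | evidence) = 0.00846 / 0.05351 ≈ 0.1581.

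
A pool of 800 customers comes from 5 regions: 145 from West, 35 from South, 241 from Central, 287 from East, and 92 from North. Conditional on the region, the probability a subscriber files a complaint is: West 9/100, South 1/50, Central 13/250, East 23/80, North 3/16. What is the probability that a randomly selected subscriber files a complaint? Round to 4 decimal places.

Unnormalized posteriors (prior × likelihood):
  West: 0.18125 × 0.09 = 0.0163125
  South: 0.04375 × 0.02 = 0.000875
  Central: 0.30125 × 0.052 = 0.015665
  East: 0.35875 × 0.2875 = 0.103140625
  North: 0.115 × 0.1875 = 0.0215625
P(complaint) = 0.0163125 + 0.000875 + 0.015665 + 0.103140625 + 0.0215625 = 0.157555625 → 0.1576.

0.1576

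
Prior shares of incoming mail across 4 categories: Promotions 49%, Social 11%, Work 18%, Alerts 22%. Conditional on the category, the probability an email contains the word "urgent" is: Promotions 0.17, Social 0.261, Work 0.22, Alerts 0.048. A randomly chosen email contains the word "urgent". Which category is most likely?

Promotions

By Bayes' rule, posterior ∝ prior × likelihood:
  Promotions: 0.49 × 0.17 = 0.0833
  Social: 0.11 × 0.261 = 0.02871
  Work: 0.18 × 0.22 = 0.0396
  Alerts: 0.22 × 0.048 = 0.01056
Total = 0.16217.
Largest term belongs to Promotions, so Promotions is most probable.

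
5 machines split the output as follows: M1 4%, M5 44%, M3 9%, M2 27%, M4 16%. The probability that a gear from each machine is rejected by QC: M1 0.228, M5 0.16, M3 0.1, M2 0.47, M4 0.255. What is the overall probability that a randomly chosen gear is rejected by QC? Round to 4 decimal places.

By Bayes' rule, posterior ∝ prior × likelihood:
  M1: 0.04 × 0.228 = 0.00912
  M5: 0.44 × 0.16 = 0.0704
  M3: 0.09 × 0.1 = 0.009
  M2: 0.27 × 0.47 = 0.1269
  M4: 0.16 × 0.255 = 0.0408
P(rejected) = 0.00912 + 0.0704 + 0.009 + 0.1269 + 0.0408 = 0.25622 → 0.2562.

0.2562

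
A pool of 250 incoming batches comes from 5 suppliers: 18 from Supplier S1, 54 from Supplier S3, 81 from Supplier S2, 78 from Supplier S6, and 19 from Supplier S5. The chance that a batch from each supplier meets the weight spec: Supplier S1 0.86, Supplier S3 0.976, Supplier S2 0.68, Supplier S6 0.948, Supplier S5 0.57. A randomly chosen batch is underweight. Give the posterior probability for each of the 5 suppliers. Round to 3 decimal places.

Supplier S1 0.060, Supplier S3 0.031, Supplier S2 0.618, Supplier S6 0.097, Supplier S5 0.195

Taking complements, P(underweight | each) = Supplier S1 0.14, Supplier S3 0.024, Supplier S2 0.32, Supplier S6 0.052, Supplier S5 0.43.
By Bayes' rule, posterior ∝ prior × likelihood:
  Supplier S1: 0.072 × 0.14 = 0.01008
  Supplier S3: 0.216 × 0.024 = 0.005184
  Supplier S2: 0.324 × 0.32 = 0.10368
  Supplier S6: 0.312 × 0.052 = 0.016224
  Supplier S5: 0.076 × 0.43 = 0.03268
Total = 0.167848.
P(Supplier S1 | underweight) = 0.01008/0.167848 ≈ 0.060
P(Supplier S3 | underweight) = 0.005184/0.167848 ≈ 0.031
P(Supplier S2 | underweight) = 0.10368/0.167848 ≈ 0.618
P(Supplier S6 | underweight) = 0.016224/0.167848 ≈ 0.097
P(Supplier S5 | underweight) = 0.03268/0.167848 ≈ 0.195
(Check: 0.060+0.031+0.618+0.097+0.195 = 1.001.)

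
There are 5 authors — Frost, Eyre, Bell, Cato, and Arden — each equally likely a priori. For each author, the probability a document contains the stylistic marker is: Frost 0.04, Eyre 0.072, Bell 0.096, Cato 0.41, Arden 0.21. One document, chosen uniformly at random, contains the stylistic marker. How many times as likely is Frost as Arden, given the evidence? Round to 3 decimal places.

0.190

With a uniform prior (1/5 each), posterior ∝ likelihood:
  Frost: 0.04
  Eyre: 0.072
  Bell: 0.096
  Cato: 0.41
  Arden: 0.21
Total = 0.828.
The ratio is 0.04 / 0.21 (the normalizer cancels) = 0.190.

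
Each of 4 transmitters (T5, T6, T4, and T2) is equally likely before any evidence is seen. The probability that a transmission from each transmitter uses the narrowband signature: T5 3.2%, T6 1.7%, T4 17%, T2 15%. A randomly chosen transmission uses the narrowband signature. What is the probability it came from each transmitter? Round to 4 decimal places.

T5 0.0867, T6 0.0461, T4 0.4607, T2 0.4065

Since the prior is uniform, the posterior is proportional to the likelihood:
  T5: 0.032
  T6: 0.017
  T4: 0.17
  T2: 0.15
Total = 0.369.
P(T5 | narrowband) = 0.032/0.369 ≈ 0.0867
P(T6 | narrowband) = 0.017/0.369 ≈ 0.0461
P(T4 | narrowband) = 0.17/0.369 ≈ 0.4607
P(T2 | narrowband) = 0.15/0.369 ≈ 0.4065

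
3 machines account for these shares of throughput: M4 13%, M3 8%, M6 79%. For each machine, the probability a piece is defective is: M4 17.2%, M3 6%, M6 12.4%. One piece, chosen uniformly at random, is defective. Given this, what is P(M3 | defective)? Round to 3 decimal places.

Unnormalized posteriors (prior × likelihood):
  M4: 0.13 × 0.172 = 0.02236
  M3: 0.08 × 0.06 = 0.0048
  M6: 0.79 × 0.124 = 0.09796
Sum = 0.12512.
P(M3 | evidence) = 0.0048 / 0.12512 ≈ 0.038.

0.038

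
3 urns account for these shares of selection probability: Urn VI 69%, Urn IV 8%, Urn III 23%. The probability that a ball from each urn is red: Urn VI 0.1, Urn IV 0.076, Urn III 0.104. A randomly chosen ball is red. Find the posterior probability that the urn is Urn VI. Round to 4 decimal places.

Compute prior × likelihood for every hypothesis:
  Urn VI: 0.69 × 0.1 = 0.069
  Urn IV: 0.08 × 0.076 = 0.00608
  Urn III: 0.23 × 0.104 = 0.02392
Sum = 0.099.
P(Urn VI | evidence) = 0.069 / 0.099 ≈ 0.6970.

0.6970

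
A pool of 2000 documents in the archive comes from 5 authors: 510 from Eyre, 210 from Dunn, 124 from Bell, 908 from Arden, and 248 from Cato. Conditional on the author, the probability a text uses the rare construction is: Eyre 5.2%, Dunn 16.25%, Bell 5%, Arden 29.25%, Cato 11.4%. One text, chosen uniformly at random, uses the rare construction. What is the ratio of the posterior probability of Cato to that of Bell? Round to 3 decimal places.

4.560

Prior × likelihood for each hypothesis:
  Eyre: 0.255 × 0.052 = 0.01326
  Dunn: 0.105 × 0.1625 = 0.0170625
  Bell: 0.062 × 0.05 = 0.0031
  Arden: 0.454 × 0.2925 = 0.132795
  Cato: 0.124 × 0.114 = 0.014136
Normalizing constant = 0.1803535.
The ratio is 0.014136 / 0.0031 (the normalizer cancels) = 4.560.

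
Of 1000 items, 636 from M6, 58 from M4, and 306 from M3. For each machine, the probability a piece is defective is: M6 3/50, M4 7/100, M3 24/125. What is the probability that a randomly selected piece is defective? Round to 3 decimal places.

Unnormalized posteriors (prior × likelihood):
  M6: 0.636 × 0.06 = 0.03816
  M4: 0.058 × 0.07 = 0.00406
  M3: 0.306 × 0.192 = 0.058752
P(defective) = 0.03816 + 0.00406 + 0.058752 = 0.100972 → 0.101.

0.101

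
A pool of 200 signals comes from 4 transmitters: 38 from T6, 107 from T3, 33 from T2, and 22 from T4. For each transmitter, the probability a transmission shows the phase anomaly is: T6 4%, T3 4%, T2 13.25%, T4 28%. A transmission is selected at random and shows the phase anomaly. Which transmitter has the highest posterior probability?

T4

By Bayes' rule, posterior ∝ prior × likelihood:
  T6: 0.19 × 0.04 = 0.0076
  T3: 0.535 × 0.04 = 0.0214
  T2: 0.165 × 0.1325 = 0.0218625
  T4: 0.11 × 0.28 = 0.0308
Normalizing constant = 0.0816625.
Largest term belongs to T4, so T4 is most probable.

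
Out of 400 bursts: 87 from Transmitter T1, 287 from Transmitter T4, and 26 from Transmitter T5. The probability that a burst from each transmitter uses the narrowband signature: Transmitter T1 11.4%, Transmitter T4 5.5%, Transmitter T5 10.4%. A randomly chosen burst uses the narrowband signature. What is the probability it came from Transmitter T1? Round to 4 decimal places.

0.3491

Compute prior × likelihood for every hypothesis:
  Transmitter T1: 0.2175 × 0.114 = 0.024795
  Transmitter T4: 0.7175 × 0.055 = 0.0394625
  Transmitter T5: 0.065 × 0.104 = 0.00676
Total = 0.0710175.
P(Transmitter T1 | evidence) = 0.024795 / 0.0710175 ≈ 0.3491.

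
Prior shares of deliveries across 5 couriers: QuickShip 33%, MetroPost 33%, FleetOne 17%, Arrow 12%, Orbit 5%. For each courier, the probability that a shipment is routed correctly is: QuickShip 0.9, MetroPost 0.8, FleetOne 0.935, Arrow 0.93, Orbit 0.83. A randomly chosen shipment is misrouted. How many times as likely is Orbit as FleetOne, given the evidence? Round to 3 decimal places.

0.769

Taking complements, P(misrouted | each) = QuickShip 0.1, MetroPost 0.2, FleetOne 0.065, Arrow 0.07, Orbit 0.17.
Prior × likelihood for each hypothesis:
  QuickShip: 0.33 × 0.1 = 0.033
  MetroPost: 0.33 × 0.2 = 0.066
  FleetOne: 0.17 × 0.065 = 0.01105
  Arrow: 0.12 × 0.07 = 0.0084
  Orbit: 0.05 × 0.17 = 0.0085
Sum = 0.12695.
The ratio is 0.0085 / 0.01105 (the normalizer cancels) = 0.769.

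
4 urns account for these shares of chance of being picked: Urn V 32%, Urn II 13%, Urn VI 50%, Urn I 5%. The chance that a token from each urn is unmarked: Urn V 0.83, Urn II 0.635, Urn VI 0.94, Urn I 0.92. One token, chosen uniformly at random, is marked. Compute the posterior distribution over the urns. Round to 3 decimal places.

Taking complements, P(marked | each) = Urn V 0.17, Urn II 0.365, Urn VI 0.06, Urn I 0.08.
Unnormalized posteriors (prior × likelihood):
  Urn V: 0.32 × 0.17 = 0.0544
  Urn II: 0.13 × 0.365 = 0.04745
  Urn VI: 0.5 × 0.06 = 0.03
  Urn I: 0.05 × 0.08 = 0.004
Total = 0.13585.
P(Urn V | marked) = 0.0544/0.13585 ≈ 0.400
P(Urn II | marked) = 0.04745/0.13585 ≈ 0.349
P(Urn VI | marked) = 0.03/0.13585 ≈ 0.221
P(Urn I | marked) = 0.004/0.13585 ≈ 0.029
(Check: 0.400+0.349+0.221+0.029 = 0.999.)

Urn V 0.400, Urn II 0.349, Urn VI 0.221, Urn I 0.029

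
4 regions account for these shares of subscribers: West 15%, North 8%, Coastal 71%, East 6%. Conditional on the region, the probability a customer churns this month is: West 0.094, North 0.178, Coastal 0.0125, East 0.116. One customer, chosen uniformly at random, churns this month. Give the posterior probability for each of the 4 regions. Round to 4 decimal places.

West 0.3192, North 0.3224, Coastal 0.2009, East 0.1576

Prior × likelihood for each hypothesis:
  West: 0.15 × 0.094 = 0.0141
  North: 0.08 × 0.178 = 0.01424
  Coastal: 0.71 × 0.0125 = 0.008875
  East: 0.06 × 0.116 = 0.00696
Normalizing constant = 0.044175.
P(West | churn) = 0.0141/0.044175 ≈ 0.3192
P(North | churn) = 0.01424/0.044175 ≈ 0.3224
P(Coastal | churn) = 0.008875/0.044175 ≈ 0.2009
P(East | churn) = 0.00696/0.044175 ≈ 0.1576
(Check: 0.3192+0.3224+0.2009+0.1576 = 1.0001.)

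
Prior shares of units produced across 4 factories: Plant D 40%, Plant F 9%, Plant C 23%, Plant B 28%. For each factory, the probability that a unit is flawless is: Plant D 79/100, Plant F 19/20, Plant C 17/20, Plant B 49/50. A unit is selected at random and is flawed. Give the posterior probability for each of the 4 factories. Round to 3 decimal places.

Taking complements, P(flawed | each) = Plant D 0.21, Plant F 0.05, Plant C 0.15, Plant B 0.02.
Compute prior × likelihood for every hypothesis:
  Plant D: 0.4 × 0.21 = 0.084
  Plant F: 0.09 × 0.05 = 0.0045
  Plant C: 0.23 × 0.15 = 0.0345
  Plant B: 0.28 × 0.02 = 0.0056
Normalizing constant = 0.1286.
P(Plant D | flawed) = 0.084/0.1286 ≈ 0.653
P(Plant F | flawed) = 0.0045/0.1286 ≈ 0.035
P(Plant C | flawed) = 0.0345/0.1286 ≈ 0.268
P(Plant B | flawed) = 0.0056/0.1286 ≈ 0.044

Plant D 0.653, Plant F 0.035, Plant C 0.268, Plant B 0.044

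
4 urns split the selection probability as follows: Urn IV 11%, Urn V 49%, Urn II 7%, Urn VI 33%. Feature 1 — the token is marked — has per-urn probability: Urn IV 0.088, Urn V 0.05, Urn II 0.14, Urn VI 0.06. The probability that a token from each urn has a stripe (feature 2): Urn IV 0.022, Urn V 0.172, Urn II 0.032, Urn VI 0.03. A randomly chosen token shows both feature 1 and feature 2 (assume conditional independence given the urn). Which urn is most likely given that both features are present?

Unnormalized posteriors (prior × likelihood):
  Urn IV: 0.11 × 0.088 × 0.022 = 0.00021296
  Urn V: 0.49 × 0.05 × 0.172 = 0.004214
  Urn II: 0.07 × 0.14 × 0.032 = 0.0003136
  Urn VI: 0.33 × 0.06 × 0.03 = 0.000594
Total = 0.00533456.
Largest term belongs to Urn V, so Urn V is most probable.

Urn V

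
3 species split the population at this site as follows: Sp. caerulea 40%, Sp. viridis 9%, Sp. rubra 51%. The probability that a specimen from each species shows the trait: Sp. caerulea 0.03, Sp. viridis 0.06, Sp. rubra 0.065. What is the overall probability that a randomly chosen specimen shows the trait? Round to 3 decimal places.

Compute prior × likelihood for every hypothesis:
  Sp. caerulea: 0.4 × 0.03 = 0.012
  Sp. viridis: 0.09 × 0.06 = 0.0054
  Sp. rubra: 0.51 × 0.065 = 0.03315
P(trait) = 0.012 + 0.0054 + 0.03315 = 0.05055 → 0.051.

0.051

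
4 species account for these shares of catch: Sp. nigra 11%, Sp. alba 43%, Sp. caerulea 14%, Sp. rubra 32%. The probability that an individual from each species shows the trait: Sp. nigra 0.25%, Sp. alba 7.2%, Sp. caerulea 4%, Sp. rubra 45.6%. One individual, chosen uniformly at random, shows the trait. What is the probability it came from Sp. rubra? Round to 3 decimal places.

0.798

Compute prior × likelihood for every hypothesis:
  Sp. nigra: 0.11 × 0.0025 = 0.000275
  Sp. alba: 0.43 × 0.072 = 0.03096
  Sp. caerulea: 0.14 × 0.04 = 0.0056
  Sp. rubra: 0.32 × 0.456 = 0.14592
Normalizing constant = 0.182755.
P(Sp. rubra | evidence) = 0.14592 / 0.182755 ≈ 0.798.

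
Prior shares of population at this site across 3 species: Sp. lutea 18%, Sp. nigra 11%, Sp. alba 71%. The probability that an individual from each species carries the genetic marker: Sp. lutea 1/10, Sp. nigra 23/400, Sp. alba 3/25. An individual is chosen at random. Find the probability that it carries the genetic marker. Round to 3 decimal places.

0.110

By Bayes' rule, posterior ∝ prior × likelihood:
  Sp. lutea: 0.18 × 0.1 = 0.018
  Sp. nigra: 0.11 × 0.0575 = 0.006325
  Sp. alba: 0.71 × 0.12 = 0.0852
P(marker) = 0.018 + 0.006325 + 0.0852 = 0.109525 → 0.110.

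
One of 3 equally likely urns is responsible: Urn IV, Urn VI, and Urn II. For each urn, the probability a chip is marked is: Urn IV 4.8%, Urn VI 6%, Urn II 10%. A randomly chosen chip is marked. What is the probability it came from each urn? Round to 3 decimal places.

With a uniform prior (1/3 each), posterior ∝ likelihood:
  Urn IV: 0.048
  Urn VI: 0.06
  Urn II: 0.1
Normalizing constant = 0.208.
P(Urn IV | marked) = 0.048/0.208 ≈ 0.231
P(Urn VI | marked) = 0.06/0.208 ≈ 0.288
P(Urn II | marked) = 0.1/0.208 ≈ 0.481

Urn IV 0.231, Urn VI 0.288, Urn II 0.481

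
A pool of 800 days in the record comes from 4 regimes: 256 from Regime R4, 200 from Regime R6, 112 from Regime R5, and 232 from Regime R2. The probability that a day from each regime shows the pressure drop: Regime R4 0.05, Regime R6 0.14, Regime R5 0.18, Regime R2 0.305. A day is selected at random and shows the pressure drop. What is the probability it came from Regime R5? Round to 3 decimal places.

0.153

Prior × likelihood for each hypothesis:
  Regime R4: 0.32 × 0.05 = 0.016
  Regime R6: 0.25 × 0.14 = 0.035
  Regime R5: 0.14 × 0.18 = 0.0252
  Regime R2: 0.29 × 0.305 = 0.08845
Sum = 0.16465.
P(Regime R5 | evidence) = 0.0252 / 0.16465 ≈ 0.153.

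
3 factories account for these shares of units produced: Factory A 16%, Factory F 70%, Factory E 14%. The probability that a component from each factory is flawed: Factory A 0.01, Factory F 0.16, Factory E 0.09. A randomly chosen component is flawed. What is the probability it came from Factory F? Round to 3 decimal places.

0.887

Compute prior × likelihood for every hypothesis:
  Factory A: 0.16 × 0.01 = 0.0016
  Factory F: 0.7 × 0.16 = 0.112
  Factory E: 0.14 × 0.09 = 0.0126
Normalizing constant = 0.1262.
P(Factory F | evidence) = 0.112 / 0.1262 ≈ 0.887.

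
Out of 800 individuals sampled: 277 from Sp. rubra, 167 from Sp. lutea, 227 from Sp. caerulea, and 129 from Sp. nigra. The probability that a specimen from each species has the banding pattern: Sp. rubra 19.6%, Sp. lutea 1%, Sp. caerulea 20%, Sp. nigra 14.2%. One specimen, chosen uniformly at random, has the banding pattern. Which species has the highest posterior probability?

Sp. rubra

Prior × likelihood for each hypothesis:
  Sp. rubra: 0.34625 × 0.196 = 0.067865
  Sp. lutea: 0.20875 × 0.01 = 0.0020875
  Sp. caerulea: 0.28375 × 0.2 = 0.05675
  Sp. nigra: 0.16125 × 0.142 = 0.0228975
Total = 0.1496.
Largest term belongs to Sp. rubra, so Sp. rubra is most probable.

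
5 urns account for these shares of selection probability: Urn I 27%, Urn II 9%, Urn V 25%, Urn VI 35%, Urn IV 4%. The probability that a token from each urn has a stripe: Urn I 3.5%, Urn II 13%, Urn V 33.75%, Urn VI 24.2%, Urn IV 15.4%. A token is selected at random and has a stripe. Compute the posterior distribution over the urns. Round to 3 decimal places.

Urn I 0.048, Urn II 0.060, Urn V 0.430, Urn VI 0.431, Urn IV 0.031

Compute prior × likelihood for every hypothesis:
  Urn I: 0.27 × 0.035 = 0.00945
  Urn II: 0.09 × 0.13 = 0.0117
  Urn V: 0.25 × 0.3375 = 0.084375
  Urn VI: 0.35 × 0.242 = 0.0847
  Urn IV: 0.04 × 0.154 = 0.00616
Total = 0.196385.
P(Urn I | striped) = 0.00945/0.196385 ≈ 0.048
P(Urn II | striped) = 0.0117/0.196385 ≈ 0.060
P(Urn V | striped) = 0.084375/0.196385 ≈ 0.430
P(Urn VI | striped) = 0.0847/0.196385 ≈ 0.431
P(Urn IV | striped) = 0.00616/0.196385 ≈ 0.031
(Check: 0.048+0.060+0.430+0.431+0.031 = 1.000.)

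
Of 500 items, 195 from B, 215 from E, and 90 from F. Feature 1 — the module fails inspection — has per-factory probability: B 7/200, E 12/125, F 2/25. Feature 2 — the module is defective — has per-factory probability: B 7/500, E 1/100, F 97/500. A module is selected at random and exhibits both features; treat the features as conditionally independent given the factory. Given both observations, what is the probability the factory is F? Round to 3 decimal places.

0.822

By Bayes' rule, posterior ∝ prior × likelihood:
  B: 0.39 × 0.035 × 0.014 = 0.0001911
  E: 0.43 × 0.096 × 0.01 = 0.0004128
  F: 0.18 × 0.08 × 0.194 = 0.0027936
Sum = 0.0033975.
P(F | evidence) = 0.0027936 / 0.0033975 ≈ 0.822.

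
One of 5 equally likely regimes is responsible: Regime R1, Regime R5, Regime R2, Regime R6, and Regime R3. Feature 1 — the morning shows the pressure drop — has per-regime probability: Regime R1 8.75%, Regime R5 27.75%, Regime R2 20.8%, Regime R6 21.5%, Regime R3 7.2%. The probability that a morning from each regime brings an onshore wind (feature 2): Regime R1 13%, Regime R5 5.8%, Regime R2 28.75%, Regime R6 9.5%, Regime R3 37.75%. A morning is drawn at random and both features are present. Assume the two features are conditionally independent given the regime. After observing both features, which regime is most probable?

With a uniform prior (1/5 each), posterior ∝ likelihood:
  Regime R1: 0.0875 × 0.13 = 0.011375
  Regime R5: 0.2775 × 0.058 = 0.016095
  Regime R2: 0.208 × 0.2875 = 0.0598
  Regime R6: 0.215 × 0.095 = 0.020425
  Regime R3: 0.072 × 0.3775 = 0.02718
Sum = 0.134875.
Largest term belongs to Regime R2, so Regime R2 is most probable.

Regime R2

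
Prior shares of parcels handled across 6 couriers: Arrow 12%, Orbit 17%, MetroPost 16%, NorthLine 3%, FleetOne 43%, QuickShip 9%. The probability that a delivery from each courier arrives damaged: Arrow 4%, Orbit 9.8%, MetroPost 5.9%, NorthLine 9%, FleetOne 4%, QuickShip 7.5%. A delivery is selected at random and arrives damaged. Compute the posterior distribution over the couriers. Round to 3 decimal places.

Compute prior × likelihood for every hypothesis:
  Arrow: 0.12 × 0.04 = 0.0048
  Orbit: 0.17 × 0.098 = 0.01666
  MetroPost: 0.16 × 0.059 = 0.00944
  NorthLine: 0.03 × 0.09 = 0.0027
  FleetOne: 0.43 × 0.04 = 0.0172
  QuickShip: 0.09 × 0.075 = 0.00675
Sum = 0.05755.
P(Arrow | damaged) = 0.0048/0.05755 ≈ 0.083
P(Orbit | damaged) = 0.01666/0.05755 ≈ 0.289
P(MetroPost | damaged) = 0.00944/0.05755 ≈ 0.164
P(NorthLine | damaged) = 0.0027/0.05755 ≈ 0.047
P(FleetOne | damaged) = 0.0172/0.05755 ≈ 0.299
P(QuickShip | damaged) = 0.00675/0.05755 ≈ 0.117

Arrow 0.083, Orbit 0.289, MetroPost 0.164, NorthLine 0.047, FleetOne 0.299, QuickShip 0.117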